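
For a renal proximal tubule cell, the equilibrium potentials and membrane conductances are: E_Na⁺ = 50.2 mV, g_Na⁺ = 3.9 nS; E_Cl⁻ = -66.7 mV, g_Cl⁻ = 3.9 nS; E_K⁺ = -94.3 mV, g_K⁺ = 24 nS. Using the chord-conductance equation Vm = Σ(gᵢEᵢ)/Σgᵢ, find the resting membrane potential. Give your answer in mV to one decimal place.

-73.2 mV

Σ gᵢEᵢ = 3.9·(50.2) + 3.9·(-66.7) + 24·(-94.3) = -2327.55
Σ gᵢ = 3.9 + 3.9 + 24 = 31.8
Vm = -2327.55 / 31.8 = -73.19 mV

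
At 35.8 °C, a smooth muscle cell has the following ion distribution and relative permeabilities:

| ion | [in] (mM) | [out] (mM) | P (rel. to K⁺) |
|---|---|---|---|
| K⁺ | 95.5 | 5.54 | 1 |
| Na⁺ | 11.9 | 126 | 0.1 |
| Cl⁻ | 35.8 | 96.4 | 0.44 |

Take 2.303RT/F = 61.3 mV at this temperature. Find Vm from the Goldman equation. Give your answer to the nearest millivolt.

Vm = 61.3 · log₁₀[(Σ P·[cation]ₒ + Σ P·[anion]ᵢ) / (Σ P·[cation]ᵢ + Σ P·[anion]ₒ)]
Numerator = 1×5.54 + 0.1×126 + 0.44×35.8 = 33.89
Denominator = 1×95.5 + 0.1×11.9 + 0.44×96.4 = 139.1
Vm = 61.3 · log₁₀(0.24364) = 61.3 × (-0.6132) = -37.59 mV

-38 mV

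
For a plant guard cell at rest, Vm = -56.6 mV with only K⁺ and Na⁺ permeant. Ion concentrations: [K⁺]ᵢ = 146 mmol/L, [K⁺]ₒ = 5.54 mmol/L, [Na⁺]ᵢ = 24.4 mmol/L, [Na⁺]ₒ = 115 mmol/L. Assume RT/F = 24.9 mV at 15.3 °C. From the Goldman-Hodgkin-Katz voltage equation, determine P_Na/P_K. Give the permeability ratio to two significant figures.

Let α = P_Na/P_K. GHK: Vm = 24.9·ln[(Kₒ + α·Naₒ)/(Kᵢ + α·Naᵢ)].
e^(Vm/24.9) = e^(-56.6/24.9) = 0.10299
So 0.10299·(Kᵢ + α·Naᵢ) = Kₒ + α·Naₒ → α = (0.10299·146.0 − 5.54) / (115.0 − 0.10299·24.4)
α = (15.04 − 5.54) / (115.0 − 2.513) = 9.497/112.5 = 0.08443

0.084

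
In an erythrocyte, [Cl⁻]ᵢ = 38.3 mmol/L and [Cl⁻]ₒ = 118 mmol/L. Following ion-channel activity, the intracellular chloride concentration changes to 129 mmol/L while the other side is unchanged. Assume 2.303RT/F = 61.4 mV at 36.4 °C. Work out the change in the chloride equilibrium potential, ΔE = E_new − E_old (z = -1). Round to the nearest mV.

32 mV

E_old = (61.4/-1)·log₁₀(118/38.3) = -30.01 mV
E_new = (61.4/-1)·log₁₀(118/129) = 2.38 mV
ΔE = 2.38 − (-30.01) = 32.38 mV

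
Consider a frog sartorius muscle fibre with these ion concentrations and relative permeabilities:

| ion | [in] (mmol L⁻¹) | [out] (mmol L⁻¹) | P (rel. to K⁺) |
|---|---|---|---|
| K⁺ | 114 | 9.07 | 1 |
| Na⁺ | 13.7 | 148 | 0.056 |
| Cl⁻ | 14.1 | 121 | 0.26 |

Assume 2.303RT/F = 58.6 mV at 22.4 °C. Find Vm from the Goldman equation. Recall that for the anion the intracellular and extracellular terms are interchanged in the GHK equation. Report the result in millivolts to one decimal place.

Vm = 58.6 · log₁₀[(Σ P·[cation]ₒ + Σ P·[anion]ᵢ) / (Σ P·[cation]ᵢ + Σ P·[anion]ₒ)]
Numerator = 1×9.07 + 0.056×148 + 0.26×14.1 = 21.02
Denominator = 1×114 + 0.056×13.7 + 0.26×121 = 146.2
Vm = 58.6 · log₁₀(0.14378) = 58.6 × (-0.8423) = -49.36 mV

-49.4 mV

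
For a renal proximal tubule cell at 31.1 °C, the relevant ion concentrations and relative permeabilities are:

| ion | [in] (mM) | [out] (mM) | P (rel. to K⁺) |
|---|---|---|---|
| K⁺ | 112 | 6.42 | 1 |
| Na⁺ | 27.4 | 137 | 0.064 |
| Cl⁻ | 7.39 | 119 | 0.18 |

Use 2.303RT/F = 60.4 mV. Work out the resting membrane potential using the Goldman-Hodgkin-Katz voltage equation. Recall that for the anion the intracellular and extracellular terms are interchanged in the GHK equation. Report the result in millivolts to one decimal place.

-55.1 mV

Vm = 60.4 · log₁₀[(Σ P·[cation]ₒ + Σ P·[anion]ᵢ) / (Σ P·[cation]ᵢ + Σ P·[anion]ₒ)]
Numerator = 1×6.42 + 0.064×137 + 0.18×7.39 = 16.52
Denominator = 1×112 + 0.064×27.4 + 0.18×119 = 135.2
Vm = 60.4 · log₁₀(0.1222) = 60.4 × (-0.9129) = -55.14 mV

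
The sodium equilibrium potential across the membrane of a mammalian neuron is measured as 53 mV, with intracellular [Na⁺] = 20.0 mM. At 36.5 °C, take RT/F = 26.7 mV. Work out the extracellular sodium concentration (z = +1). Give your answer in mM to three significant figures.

146 mM

Nernst: E = (26.7/1) · ln([out]/[in]), so ln([out]/[in]) = 53.0 × 1 / 26.7 = 1.9850.
[out]/[in] = e^(1.9850) = 7.279.
[out] = 7.279 × 20.0 = 145.6 mM.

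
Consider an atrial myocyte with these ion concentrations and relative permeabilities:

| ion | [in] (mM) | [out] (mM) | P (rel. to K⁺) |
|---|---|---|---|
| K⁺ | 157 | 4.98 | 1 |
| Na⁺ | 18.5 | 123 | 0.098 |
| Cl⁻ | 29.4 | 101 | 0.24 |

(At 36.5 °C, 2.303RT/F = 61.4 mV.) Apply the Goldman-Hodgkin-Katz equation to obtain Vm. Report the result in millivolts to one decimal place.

-54.1 mV

Vm = 61.4 · log₁₀[(Σ P·[cation]ₒ + Σ P·[anion]ᵢ) / (Σ P·[cation]ᵢ + Σ P·[anion]ₒ)]
Numerator = 1×4.98 + 0.098×123 + 0.24×29.4 = 24.09
Denominator = 1×157 + 0.098×18.5 + 0.24×101 = 183.1
Vm = 61.4 · log₁₀(0.1316) = 61.4 × (-0.8807) = -54.08 mV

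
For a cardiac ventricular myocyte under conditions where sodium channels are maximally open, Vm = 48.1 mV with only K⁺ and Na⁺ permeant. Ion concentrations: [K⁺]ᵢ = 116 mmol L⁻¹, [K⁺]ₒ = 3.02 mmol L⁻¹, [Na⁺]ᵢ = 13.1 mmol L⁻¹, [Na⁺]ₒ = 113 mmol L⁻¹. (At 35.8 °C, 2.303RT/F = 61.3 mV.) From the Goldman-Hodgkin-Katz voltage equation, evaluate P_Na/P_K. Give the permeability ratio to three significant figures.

21.2

Let α = P_Na/P_K. GHK: Vm = 61.3·log₁₀[(Kₒ + α·Naₒ)/(Kᵢ + α·Naᵢ)].
10^(Vm/61.3) = 10^(48.1/61.3) = 6.0907
So 6.0907·(Kᵢ + α·Naᵢ) = Kₒ + α·Naₒ → α = (6.0907·116.0 − 3.02) / (113.0 − 6.0907·13.1)
α = (706.5 − 3.02) / (113.0 − 79.79) = 703.5/33.21 = 21.18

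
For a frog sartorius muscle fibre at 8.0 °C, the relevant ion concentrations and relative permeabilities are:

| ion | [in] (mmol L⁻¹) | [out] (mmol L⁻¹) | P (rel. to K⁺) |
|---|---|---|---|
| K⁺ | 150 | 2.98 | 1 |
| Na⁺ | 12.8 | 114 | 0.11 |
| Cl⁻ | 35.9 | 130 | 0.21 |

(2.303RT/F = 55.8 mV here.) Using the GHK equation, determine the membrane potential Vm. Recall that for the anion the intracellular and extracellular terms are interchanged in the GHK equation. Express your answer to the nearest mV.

Vm = 55.8 · log₁₀[(Σ P·[cation]ₒ + Σ P·[anion]ᵢ) / (Σ P·[cation]ᵢ + Σ P·[anion]ₒ)]
Numerator = 1×2.98 + 0.11×114 + 0.21×35.9 = 23.06
Denominator = 1×150 + 0.11×12.8 + 0.21×130 = 178.7
Vm = 55.8 · log₁₀(0.12903) = 55.8 × (-0.8893) = -49.62 mV

-50 mV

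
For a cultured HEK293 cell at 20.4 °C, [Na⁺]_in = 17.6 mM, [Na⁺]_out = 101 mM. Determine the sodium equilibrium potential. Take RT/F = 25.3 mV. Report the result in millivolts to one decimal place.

44.2 mV

E = (25.3/z) · ln([Na⁺]_out/[Na⁺]_in) with z = +1.
= (25.3/1) · ln(101/17.6) = 25.30 · ln(5.739)
= 25.30 · (1.7472) = 44.20 mV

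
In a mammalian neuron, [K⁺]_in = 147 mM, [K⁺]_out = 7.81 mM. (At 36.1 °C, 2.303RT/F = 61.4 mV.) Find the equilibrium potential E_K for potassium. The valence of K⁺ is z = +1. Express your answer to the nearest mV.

E = (61.4/z) · log₁₀([K⁺]_out/[K⁺]_in) with z = +1.
= (61.4/1) · log₁₀(7.81/147) = 61.40 · log₁₀(0.05313)
= 61.40 · (-1.2747) = -78.26 mV

-78 mV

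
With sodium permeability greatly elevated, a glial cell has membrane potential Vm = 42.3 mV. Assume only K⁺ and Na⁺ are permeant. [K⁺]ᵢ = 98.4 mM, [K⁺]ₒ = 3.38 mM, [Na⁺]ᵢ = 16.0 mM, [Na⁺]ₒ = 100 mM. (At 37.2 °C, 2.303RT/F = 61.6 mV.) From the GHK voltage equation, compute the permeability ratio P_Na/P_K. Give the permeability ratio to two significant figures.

21

Let α = P_Na/P_K. GHK: Vm = 61.6·log₁₀[(Kₒ + α·Naₒ)/(Kᵢ + α·Naᵢ)].
10^(Vm/61.6) = 10^(42.3/61.6) = 4.8606
So 4.8606·(Kᵢ + α·Naᵢ) = Kₒ + α·Naₒ → α = (4.8606·98.4 − 3.38) / (100.0 − 4.8606·16.0)
α = (478.3 − 3.38) / (100.0 − 77.77) = 474.9/22.23 = 21.36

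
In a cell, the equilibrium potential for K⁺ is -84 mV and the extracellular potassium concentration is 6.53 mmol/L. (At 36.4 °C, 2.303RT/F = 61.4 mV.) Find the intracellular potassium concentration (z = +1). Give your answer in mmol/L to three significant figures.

152 mmol/L

Nernst: E = (61.4/1) · log₁₀([out]/[in]), so log₁₀([out]/[in]) = -84.0 × 1 / 61.4 = -1.3681.
[out]/[in] = 10^(-1.3681) = 0.04285.
[in] = 6.53 / 0.04285 = 152.4 mmol/L.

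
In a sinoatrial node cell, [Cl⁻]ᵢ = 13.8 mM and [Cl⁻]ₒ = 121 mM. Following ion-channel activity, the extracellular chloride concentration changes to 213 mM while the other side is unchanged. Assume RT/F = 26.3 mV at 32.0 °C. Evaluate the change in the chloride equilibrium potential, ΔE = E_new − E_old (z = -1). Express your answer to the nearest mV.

-15 mV

E_old = (26.3/-1)·ln(121/13.8) = -57.10 mV
E_new = (26.3/-1)·ln(213/13.8) = -71.97 mV
ΔE = -71.97 − (-57.10) = -14.87 mV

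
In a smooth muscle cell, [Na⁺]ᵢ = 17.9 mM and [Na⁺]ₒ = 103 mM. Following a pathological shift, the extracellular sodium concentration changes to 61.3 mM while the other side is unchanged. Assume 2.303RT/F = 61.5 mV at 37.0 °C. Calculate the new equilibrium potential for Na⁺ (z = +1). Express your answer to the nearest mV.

After the shift: [Na⁺]_out = 61.3, [Na⁺]_in = 17.9 mM.
E_new = (61.5/1)·log₁₀(61.3/17.9) = 61.50 · (0.5346) = 32.88 mV

33 mV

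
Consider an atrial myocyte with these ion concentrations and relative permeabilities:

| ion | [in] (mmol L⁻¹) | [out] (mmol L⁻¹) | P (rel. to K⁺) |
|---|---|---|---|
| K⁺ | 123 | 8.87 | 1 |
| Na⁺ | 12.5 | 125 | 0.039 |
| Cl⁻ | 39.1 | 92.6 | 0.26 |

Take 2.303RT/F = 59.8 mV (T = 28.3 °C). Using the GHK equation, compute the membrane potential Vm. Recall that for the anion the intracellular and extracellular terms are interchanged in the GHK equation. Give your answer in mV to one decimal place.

Vm = 59.8 · log₁₀[(Σ P·[cation]ₒ + Σ P·[anion]ᵢ) / (Σ P·[cation]ᵢ + Σ P·[anion]ₒ)]
Numerator = 1×8.87 + 0.039×125 + 0.26×39.1 = 23.91
Denominator = 1×123 + 0.039×12.5 + 0.26×92.6 = 147.6
Vm = 59.8 · log₁₀(0.16204) = 59.8 × (-0.7904) = -47.26 mV

-47.3 mV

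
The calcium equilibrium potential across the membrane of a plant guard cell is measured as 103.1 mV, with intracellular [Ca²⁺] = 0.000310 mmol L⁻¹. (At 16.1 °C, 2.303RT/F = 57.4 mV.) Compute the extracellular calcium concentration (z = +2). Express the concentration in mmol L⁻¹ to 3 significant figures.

1.21 mmol L⁻¹

Nernst: E = (57.4/2) · log₁₀([out]/[in]), so log₁₀([out]/[in]) = 103.1 × 2 / 57.4 = 3.5923.
[out]/[in] = 10^(3.5923) = 3911.
[out] = 3911 × 0.000310 = 1.213 mmol L⁻¹.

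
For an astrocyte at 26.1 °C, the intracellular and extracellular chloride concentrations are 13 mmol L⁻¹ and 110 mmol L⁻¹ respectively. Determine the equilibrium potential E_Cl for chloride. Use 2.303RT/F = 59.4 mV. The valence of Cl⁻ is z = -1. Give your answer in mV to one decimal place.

-55.1 mV

E = (59.4/z) · log₁₀([Cl⁻]_out/[Cl⁻]_in) with z = -1.
For an anion, dividing by z = -1 reverses the sign.
= (59.4/-1) · log₁₀(110/13) = -59.40 · log₁₀(8.462)
= -59.40 · (0.9274) = -55.09 mV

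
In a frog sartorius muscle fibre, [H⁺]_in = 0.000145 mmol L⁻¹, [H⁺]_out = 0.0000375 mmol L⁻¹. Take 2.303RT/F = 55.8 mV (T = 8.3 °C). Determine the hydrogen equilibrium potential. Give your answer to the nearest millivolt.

-33 mV

E = (55.8/z) · log₁₀([H⁺]_out/[H⁺]_in) with z = +1.
= (55.8/1) · log₁₀(0.0000375/0.000145) = 55.80 · log₁₀(0.2586)
= 55.80 · (-0.5873) = -32.77 mV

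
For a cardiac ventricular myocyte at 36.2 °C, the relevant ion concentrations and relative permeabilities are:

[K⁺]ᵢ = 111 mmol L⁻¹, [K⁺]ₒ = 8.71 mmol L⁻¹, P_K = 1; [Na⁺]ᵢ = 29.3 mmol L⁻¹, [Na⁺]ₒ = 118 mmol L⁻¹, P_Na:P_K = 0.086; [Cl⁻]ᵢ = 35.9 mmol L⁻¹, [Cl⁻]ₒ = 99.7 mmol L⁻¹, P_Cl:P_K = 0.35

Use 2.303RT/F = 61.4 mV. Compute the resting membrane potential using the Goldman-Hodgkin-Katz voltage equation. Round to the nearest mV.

-41 mV

Vm = 61.4 · log₁₀[(Σ P·[cation]ₒ + Σ P·[anion]ᵢ) / (Σ P·[cation]ᵢ + Σ P·[anion]ₒ)]
Numerator = 1×8.71 + 0.086×118 + 0.35×35.9 = 31.42
Denominator = 1×111 + 0.086×29.3 + 0.35×99.7 = 148.4
Vm = 61.4 · log₁₀(0.21172) = 61.4 × (-0.6742) = -41.40 mV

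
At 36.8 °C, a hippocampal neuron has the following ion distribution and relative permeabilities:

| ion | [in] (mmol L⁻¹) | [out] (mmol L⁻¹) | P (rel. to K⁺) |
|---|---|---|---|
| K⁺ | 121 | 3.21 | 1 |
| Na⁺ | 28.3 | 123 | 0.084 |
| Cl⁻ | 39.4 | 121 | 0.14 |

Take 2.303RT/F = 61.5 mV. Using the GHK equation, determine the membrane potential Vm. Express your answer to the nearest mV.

Vm = 61.5 · log₁₀[(Σ P·[cation]ₒ + Σ P·[anion]ᵢ) / (Σ P·[cation]ᵢ + Σ P·[anion]ₒ)]
Numerator = 1×3.21 + 0.084×123 + 0.14×39.4 = 19.06
Denominator = 1×121 + 0.084×28.3 + 0.14×121 = 140.3
Vm = 61.5 · log₁₀(0.13582) = 61.5 × (-0.8670) = -53.32 mV

-53 mV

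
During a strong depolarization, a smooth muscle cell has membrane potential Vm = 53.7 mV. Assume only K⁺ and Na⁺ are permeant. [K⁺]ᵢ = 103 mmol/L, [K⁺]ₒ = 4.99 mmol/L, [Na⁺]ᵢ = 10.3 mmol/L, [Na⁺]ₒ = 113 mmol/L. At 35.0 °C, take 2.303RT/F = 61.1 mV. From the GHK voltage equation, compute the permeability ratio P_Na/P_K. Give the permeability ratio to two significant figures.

22

Let α = P_Na/P_K. GHK: Vm = 61.1·log₁₀[(Kₒ + α·Naₒ)/(Kᵢ + α·Naᵢ)].
10^(Vm/61.1) = 10^(53.7/61.1) = 7.5664
So 7.5664·(Kᵢ + α·Naᵢ) = Kₒ + α·Naₒ → α = (7.5664·103.0 − 4.99) / (113.0 − 7.5664·10.3)
α = (779.3 − 4.99) / (113.0 − 77.93) = 774.3/35.07 = 22.08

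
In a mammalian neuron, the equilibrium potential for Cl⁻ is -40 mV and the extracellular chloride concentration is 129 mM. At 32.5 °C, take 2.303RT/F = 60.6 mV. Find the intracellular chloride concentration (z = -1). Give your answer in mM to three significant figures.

Nernst: E = (60.6/-1) · log₁₀([out]/[in]), so log₁₀([out]/[in]) = -40.0 × -1 / 60.6 = 0.6601.
[out]/[in] = 10^(0.6601) = 4.572.
[in] = 129 / 4.572 = 28.22 mM.

28.2 mM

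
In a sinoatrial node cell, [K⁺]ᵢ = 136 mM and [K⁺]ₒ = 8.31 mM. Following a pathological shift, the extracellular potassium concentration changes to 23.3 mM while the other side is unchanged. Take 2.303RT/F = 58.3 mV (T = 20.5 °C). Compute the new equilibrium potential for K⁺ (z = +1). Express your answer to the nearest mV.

After the shift: [K⁺]_out = 23.3, [K⁺]_in = 136 mM.
E_new = (58.3/1)·log₁₀(23.3/136) = 58.30 · (-0.7662) = -44.67 mV

-45 mV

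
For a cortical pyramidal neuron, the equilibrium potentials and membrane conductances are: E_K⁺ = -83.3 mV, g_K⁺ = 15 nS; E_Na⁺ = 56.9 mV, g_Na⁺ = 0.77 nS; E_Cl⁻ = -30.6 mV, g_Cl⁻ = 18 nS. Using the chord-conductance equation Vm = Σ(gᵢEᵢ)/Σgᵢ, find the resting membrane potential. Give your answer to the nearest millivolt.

-52 mV

Σ gᵢEᵢ = 15·(-83.3) + 0.77·(56.9) + 18·(-30.6) = -1756.49
Σ gᵢ = 15 + 0.77 + 18 = 33.77
Vm = -1756.49 / 33.77 = -52.01 mV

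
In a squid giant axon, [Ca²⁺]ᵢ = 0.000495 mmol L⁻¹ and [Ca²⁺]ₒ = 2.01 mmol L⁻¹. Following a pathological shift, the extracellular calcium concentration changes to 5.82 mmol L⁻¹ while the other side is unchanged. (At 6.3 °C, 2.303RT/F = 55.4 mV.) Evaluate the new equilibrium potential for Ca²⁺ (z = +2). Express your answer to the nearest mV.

113 mV

After the shift: [Ca²⁺]_out = 5.82, [Ca²⁺]_in = 0.000495 mmol L⁻¹.
E_new = (55.4/2)·log₁₀(5.82/0.000495) = 27.70 · (4.0703) = 112.75 mV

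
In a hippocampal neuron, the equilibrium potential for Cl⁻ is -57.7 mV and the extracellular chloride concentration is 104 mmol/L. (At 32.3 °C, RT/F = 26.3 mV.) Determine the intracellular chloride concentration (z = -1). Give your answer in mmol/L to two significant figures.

12 mmol/L

Nernst: E = (26.3/-1) · ln([out]/[in]), so ln([out]/[in]) = -57.7 × -1 / 26.3 = 2.1939.
[out]/[in] = e^(2.1939) = 8.97.
[in] = 104 / 8.97 = 11.59 mmol/L.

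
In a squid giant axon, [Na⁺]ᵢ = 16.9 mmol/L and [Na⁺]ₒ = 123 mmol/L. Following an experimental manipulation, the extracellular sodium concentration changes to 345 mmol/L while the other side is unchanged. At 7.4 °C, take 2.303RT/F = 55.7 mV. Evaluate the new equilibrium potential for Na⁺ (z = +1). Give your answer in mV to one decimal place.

After the shift: [Na⁺]_out = 345, [Na⁺]_in = 16.9 mmol/L.
E_new = (55.7/1)·log₁₀(345/16.9) = 55.70 · (1.3099) = 72.96 mV

73.0 mV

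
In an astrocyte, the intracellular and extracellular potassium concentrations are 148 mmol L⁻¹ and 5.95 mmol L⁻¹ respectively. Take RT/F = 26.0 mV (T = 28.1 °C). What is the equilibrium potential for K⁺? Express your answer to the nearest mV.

-84 mV

E = (26.0/z) · ln([K⁺]_out/[K⁺]_in) with z = +1.
= (26.0/1) · ln(5.95/148) = 26.00 · ln(0.0402)
= 26.00 · (-3.2138) = -83.56 mV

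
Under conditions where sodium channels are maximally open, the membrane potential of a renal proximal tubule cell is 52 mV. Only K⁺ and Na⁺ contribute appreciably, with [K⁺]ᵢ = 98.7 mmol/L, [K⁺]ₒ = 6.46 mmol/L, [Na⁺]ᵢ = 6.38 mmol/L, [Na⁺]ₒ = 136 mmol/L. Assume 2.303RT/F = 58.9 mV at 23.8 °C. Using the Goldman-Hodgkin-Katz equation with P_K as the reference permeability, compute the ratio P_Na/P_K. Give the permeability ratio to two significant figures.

8.6

Let α = P_Na/P_K. GHK: Vm = 58.9·log₁₀[(Kₒ + α·Naₒ)/(Kᵢ + α·Naᵢ)].
10^(Vm/58.9) = 10^(52.0/58.9) = 7.6358
So 7.6358·(Kᵢ + α·Naᵢ) = Kₒ + α·Naₒ → α = (7.6358·98.7 − 6.46) / (136.0 − 7.6358·6.38)
α = (753.6 − 6.46) / (136.0 − 48.72) = 747.2/87.28 = 8.56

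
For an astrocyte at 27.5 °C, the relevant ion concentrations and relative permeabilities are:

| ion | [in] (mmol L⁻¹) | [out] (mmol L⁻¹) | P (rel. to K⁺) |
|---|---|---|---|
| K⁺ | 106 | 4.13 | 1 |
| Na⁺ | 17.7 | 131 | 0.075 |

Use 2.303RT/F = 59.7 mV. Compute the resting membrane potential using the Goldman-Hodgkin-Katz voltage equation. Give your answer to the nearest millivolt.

Vm = 59.7 · log₁₀[(Σ P·[cation]ₒ + Σ P·[anion]ᵢ) / (Σ P·[cation]ᵢ + Σ P·[anion]ₒ)]
Numerator = 1×4.13 + 0.075×131 = 13.95
Denominator = 1×106 + 0.075×17.7 = 107.3
Vm = 59.7 · log₁₀(0.13002) = 59.7 × (-0.8860) = -52.89 mV

-53 mV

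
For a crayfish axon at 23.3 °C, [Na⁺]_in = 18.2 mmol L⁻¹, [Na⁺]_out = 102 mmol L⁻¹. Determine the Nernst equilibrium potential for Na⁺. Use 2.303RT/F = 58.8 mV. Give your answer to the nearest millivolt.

E = (58.8/z) · log₁₀([Na⁺]_out/[Na⁺]_in) with z = +1.
= (58.8/1) · log₁₀(102/18.2) = 58.80 · log₁₀(5.604)
= 58.80 · (0.7485) = 44.01 mV

44 mV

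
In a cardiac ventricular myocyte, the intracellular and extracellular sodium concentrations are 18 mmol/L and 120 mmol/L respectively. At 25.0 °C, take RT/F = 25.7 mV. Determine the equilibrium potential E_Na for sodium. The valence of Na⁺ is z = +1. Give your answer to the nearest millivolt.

E = (25.7/z) · ln([Na⁺]_out/[Na⁺]_in) with z = +1.
= (25.7/1) · ln(120/18) = 25.70 · ln(6.667)
= 25.70 · (1.8971) = 48.76 mV

49 mV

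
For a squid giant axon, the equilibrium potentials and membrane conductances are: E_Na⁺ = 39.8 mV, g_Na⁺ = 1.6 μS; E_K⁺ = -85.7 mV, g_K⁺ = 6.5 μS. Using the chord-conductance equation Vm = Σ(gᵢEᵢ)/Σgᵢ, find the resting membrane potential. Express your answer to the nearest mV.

Σ gᵢEᵢ = 1.6·(39.8) + 6.5·(-85.7) = -493.37
Σ gᵢ = 1.6 + 6.5 = 8.1
Vm = -493.37 / 8.1 = -60.91 mV

-61 mV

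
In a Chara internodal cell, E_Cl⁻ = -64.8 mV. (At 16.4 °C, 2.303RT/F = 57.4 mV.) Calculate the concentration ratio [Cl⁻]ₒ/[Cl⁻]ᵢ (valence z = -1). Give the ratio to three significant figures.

log₁₀([out]/[in]) = E·z/(57.4) = -64.8 × -1 / 57.4 = 1.1289
[out]/[in] = 10^(1.1289) = 13.46

13.5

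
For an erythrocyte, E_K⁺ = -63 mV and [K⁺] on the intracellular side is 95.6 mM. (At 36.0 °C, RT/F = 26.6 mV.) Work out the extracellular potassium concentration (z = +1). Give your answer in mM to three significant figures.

Nernst: E = (26.6/1) · ln([out]/[in]), so ln([out]/[in]) = -63.0 × 1 / 26.6 = -2.3684.
[out]/[in] = e^(-2.3684) = 0.09363.
[out] = 0.09363 × 95.6 = 8.951 mM.

8.95 mM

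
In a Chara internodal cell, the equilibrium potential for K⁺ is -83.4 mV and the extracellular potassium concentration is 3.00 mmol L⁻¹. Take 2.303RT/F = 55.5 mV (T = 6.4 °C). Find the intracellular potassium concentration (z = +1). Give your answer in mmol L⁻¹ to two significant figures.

95 mmol L⁻¹

Nernst: E = (55.5/1) · log₁₀([out]/[in]), so log₁₀([out]/[in]) = -83.4 × 1 / 55.5 = -1.5027.
[out]/[in] = 10^(-1.5027) = 0.03143.
[in] = 3.00 / 0.03143 = 95.46 mmol L⁻¹.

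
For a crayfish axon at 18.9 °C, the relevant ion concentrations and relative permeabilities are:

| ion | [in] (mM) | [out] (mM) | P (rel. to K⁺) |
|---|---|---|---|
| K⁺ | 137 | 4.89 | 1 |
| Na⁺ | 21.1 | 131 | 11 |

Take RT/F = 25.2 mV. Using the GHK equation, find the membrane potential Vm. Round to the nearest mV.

34 mV

Vm = 25.2 · ln[(Σ P·[cation]ₒ + Σ P·[anion]ᵢ) / (Σ P·[cation]ᵢ + Σ P·[anion]ₒ)]
Numerator = 1×4.89 + 11×131 = 1446
Denominator = 1×137 + 11×21.1 = 369.1
Vm = 25.2 · ln(3.9173) = 25.2 × (1.3654) = 34.41 mV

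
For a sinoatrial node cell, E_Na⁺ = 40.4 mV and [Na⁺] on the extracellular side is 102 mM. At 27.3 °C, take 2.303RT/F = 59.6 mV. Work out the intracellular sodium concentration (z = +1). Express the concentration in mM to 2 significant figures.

Nernst: E = (59.6/1) · log₁₀([out]/[in]), so log₁₀([out]/[in]) = 40.4 × 1 / 59.6 = 0.6779.
[out]/[in] = 10^(0.6779) = 4.763.
[in] = 102 / 4.763 = 21.42 mM.

21 mM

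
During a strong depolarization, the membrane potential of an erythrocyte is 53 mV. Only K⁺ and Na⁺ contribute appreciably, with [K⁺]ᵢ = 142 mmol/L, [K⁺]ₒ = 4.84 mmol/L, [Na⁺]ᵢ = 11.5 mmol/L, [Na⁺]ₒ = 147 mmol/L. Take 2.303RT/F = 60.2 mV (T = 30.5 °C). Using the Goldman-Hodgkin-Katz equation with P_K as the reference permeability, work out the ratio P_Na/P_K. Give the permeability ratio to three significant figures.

Let α = P_Na/P_K. GHK: Vm = 60.2·log₁₀[(Kₒ + α·Naₒ)/(Kᵢ + α·Naᵢ)].
10^(Vm/60.2) = 10^(53.0/60.2) = 7.5927
So 7.5927·(Kᵢ + α·Naᵢ) = Kₒ + α·Naₒ → α = (7.5927·142.0 − 4.84) / (147.0 − 7.5927·11.5)
α = (1078 − 4.84) / (147.0 − 87.32) = 1073/59.68 = 17.98

18.0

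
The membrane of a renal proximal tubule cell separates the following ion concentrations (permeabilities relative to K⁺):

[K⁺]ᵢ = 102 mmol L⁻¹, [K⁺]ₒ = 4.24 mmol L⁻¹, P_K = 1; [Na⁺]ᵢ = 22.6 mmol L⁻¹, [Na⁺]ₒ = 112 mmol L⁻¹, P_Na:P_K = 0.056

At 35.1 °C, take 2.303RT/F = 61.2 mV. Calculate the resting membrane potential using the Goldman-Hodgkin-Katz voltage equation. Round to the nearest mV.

Vm = 61.2 · log₁₀[(Σ P·[cation]ₒ + Σ P·[anion]ᵢ) / (Σ P·[cation]ᵢ + Σ P·[anion]ₒ)]
Numerator = 1×4.24 + 0.056×112 = 10.51
Denominator = 1×102 + 0.056×22.6 = 103.3
Vm = 61.2 · log₁₀(0.1018) = 61.2 × (-0.9923) = -60.73 mV

-61 mV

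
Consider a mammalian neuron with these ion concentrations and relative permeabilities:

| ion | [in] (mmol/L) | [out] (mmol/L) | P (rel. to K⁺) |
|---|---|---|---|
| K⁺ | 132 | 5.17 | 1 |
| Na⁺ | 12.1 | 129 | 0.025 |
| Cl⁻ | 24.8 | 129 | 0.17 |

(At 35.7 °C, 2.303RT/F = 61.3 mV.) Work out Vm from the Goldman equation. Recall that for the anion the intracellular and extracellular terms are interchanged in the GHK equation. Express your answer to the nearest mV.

Vm = 61.3 · log₁₀[(Σ P·[cation]ₒ + Σ P·[anion]ᵢ) / (Σ P·[cation]ᵢ + Σ P·[anion]ₒ)]
Numerator = 1×5.17 + 0.025×129 + 0.17×24.8 = 12.61
Denominator = 1×132 + 0.025×12.1 + 0.17×129 = 154.2
Vm = 61.3 · log₁₀(0.081766) = 61.3 × (-1.0874) = -66.66 mV

-67 mV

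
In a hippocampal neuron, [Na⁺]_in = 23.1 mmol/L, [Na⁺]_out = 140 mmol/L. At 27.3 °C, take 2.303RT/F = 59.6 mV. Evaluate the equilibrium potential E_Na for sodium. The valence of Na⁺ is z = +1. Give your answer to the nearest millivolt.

E = (59.6/z) · log₁₀([Na⁺]_out/[Na⁺]_in) with z = +1.
= (59.6/1) · log₁₀(140/23.1) = 59.60 · log₁₀(6.061)
= 59.60 · (0.7825) = 46.64 mV

47 mV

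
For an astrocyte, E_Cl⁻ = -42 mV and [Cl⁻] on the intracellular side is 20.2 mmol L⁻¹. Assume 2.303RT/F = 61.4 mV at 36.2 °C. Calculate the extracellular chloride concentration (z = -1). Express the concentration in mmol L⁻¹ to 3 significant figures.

97.6 mmol L⁻¹

Nernst: E = (61.4/-1) · log₁₀([out]/[in]), so log₁₀([out]/[in]) = -42.0 × -1 / 61.4 = 0.6840.
[out]/[in] = 10^(0.6840) = 4.831.
[out] = 4.831 × 20.2 = 97.59 mmol L⁻¹.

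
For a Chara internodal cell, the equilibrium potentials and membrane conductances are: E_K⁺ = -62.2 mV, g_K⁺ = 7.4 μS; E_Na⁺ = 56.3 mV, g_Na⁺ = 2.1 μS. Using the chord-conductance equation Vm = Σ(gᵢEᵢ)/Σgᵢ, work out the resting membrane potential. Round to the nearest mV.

-36 mV

Σ gᵢEᵢ = 7.4·(-62.2) + 2.1·(56.3) = -342.05
Σ gᵢ = 7.4 + 2.1 = 9.5
Vm = -342.05 / 9.5 = -36.01 mV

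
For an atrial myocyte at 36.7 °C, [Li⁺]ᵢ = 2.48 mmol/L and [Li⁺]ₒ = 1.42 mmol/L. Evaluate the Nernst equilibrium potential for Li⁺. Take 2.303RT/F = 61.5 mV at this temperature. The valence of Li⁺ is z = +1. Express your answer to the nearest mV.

-15 mV

E = (61.5/z) · log₁₀([Li⁺]_out/[Li⁺]_in) with z = +1.
= (61.5/1) · log₁₀(1.42/2.48) = 61.50 · log₁₀(0.5726)
= 61.50 · (-0.2422) = -14.89 mV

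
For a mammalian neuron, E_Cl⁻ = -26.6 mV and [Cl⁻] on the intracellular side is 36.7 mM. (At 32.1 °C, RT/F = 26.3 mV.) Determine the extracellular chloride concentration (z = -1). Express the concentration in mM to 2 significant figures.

Nernst: E = (26.3/-1) · ln([out]/[in]), so ln([out]/[in]) = -26.6 × -1 / 26.3 = 1.0114.
[out]/[in] = e^(1.0114) = 2.749.
[out] = 2.749 × 36.7 = 100.9 mM.

100 mM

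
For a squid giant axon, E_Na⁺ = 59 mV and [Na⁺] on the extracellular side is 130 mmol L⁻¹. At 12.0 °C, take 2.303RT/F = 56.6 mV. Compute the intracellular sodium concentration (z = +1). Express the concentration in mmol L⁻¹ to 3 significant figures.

Nernst: E = (56.6/1) · log₁₀([out]/[in]), so log₁₀([out]/[in]) = 59.0 × 1 / 56.6 = 1.0424.
[out]/[in] = 10^(1.0424) = 11.03.
[in] = 130 / 11.03 = 11.79 mmol L⁻¹.

11.8 mmol L⁻¹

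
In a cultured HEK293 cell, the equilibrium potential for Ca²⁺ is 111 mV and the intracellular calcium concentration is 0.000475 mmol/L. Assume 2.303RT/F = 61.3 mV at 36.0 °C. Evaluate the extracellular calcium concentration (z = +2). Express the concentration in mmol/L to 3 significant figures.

Nernst: E = (61.3/2) · log₁₀([out]/[in]), so log₁₀([out]/[in]) = 111.0 × 2 / 61.3 = 3.6215.
[out]/[in] = 10^(3.6215) = 4183.
[out] = 4183 × 0.000475 = 1.987 mmol/L.

1.99 mmol/L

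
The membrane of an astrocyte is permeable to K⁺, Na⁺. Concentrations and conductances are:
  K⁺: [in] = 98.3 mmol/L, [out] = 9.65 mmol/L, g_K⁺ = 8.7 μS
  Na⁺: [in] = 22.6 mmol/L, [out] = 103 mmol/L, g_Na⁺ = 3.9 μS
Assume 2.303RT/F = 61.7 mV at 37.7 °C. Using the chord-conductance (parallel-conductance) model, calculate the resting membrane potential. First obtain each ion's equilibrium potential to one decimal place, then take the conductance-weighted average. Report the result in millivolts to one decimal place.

E_K⁺ = (61.7/1)·log₁₀(9.65/98.3) = -62.2 mV
E_Na⁺ = (61.7/1)·log₁₀(103/22.6) = 40.6 mV
Vm = (Σ gᵢEᵢ)/(Σ gᵢ) = (8.7·-62.2 + 3.9·40.6) / (8.7 + 3.9)
= -382.80 / 12.6 = -30.38 mV

-30.4 mV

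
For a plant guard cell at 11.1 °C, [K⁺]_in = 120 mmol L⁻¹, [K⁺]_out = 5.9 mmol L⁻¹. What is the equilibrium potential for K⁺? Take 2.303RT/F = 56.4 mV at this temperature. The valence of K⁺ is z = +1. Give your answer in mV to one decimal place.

-73.8 mV

E = (56.4/z) · log₁₀([K⁺]_out/[K⁺]_in) with z = +1.
= (56.4/1) · log₁₀(5.9/120) = 56.40 · log₁₀(0.04917)
= 56.40 · (-1.3083) = -73.79 mV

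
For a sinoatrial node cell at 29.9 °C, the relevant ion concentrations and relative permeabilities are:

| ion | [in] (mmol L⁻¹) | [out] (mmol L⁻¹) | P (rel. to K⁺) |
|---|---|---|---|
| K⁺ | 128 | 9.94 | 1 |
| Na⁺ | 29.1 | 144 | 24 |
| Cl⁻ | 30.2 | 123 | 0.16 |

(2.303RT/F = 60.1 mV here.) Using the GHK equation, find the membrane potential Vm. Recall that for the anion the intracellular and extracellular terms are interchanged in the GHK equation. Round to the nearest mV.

37 mV

Vm = 60.1 · log₁₀[(Σ P·[cation]ₒ + Σ P·[anion]ᵢ) / (Σ P·[cation]ᵢ + Σ P·[anion]ₒ)]
Numerator = 1×9.94 + 24×144 + 0.16×30.2 = 3471
Denominator = 1×128 + 24×29.1 + 0.16×123 = 846.1
Vm = 60.1 · log₁₀(4.1022) = 60.1 × (0.6130) = 36.84 mV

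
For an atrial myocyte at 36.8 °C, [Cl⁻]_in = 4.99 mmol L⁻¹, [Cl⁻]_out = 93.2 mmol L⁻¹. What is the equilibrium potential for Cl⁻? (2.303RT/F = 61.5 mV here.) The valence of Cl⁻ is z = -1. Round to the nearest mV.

E = (61.5/z) · log₁₀([Cl⁻]_out/[Cl⁻]_in) with z = -1.
For an anion, dividing by z = -1 reverses the sign.
= (61.5/-1) · log₁₀(93.2/4.99) = -61.50 · log₁₀(18.68)
= -61.50 · (1.2713) = -78.19 mV

-78 mV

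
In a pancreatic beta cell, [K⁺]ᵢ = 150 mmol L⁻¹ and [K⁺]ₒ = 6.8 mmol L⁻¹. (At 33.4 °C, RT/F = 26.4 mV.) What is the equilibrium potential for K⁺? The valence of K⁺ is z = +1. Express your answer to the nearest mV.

-82 mV

E = (26.4/z) · ln([K⁺]_out/[K⁺]_in) with z = +1.
= (26.4/1) · ln(6.8/150) = 26.40 · ln(0.04533)
= 26.40 · (-3.0937) = -81.67 mV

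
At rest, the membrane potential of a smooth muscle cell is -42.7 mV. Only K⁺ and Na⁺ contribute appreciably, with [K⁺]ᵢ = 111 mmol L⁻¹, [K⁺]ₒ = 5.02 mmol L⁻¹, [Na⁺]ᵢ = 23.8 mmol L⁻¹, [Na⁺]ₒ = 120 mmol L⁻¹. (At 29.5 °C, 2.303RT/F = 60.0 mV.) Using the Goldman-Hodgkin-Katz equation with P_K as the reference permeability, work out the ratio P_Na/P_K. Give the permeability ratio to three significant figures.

Let α = P_Na/P_K. GHK: Vm = 60.0·log₁₀[(Kₒ + α·Naₒ)/(Kᵢ + α·Naᵢ)].
10^(Vm/60.0) = 10^(-42.7/60.0) = 0.19424
So 0.19424·(Kᵢ + α·Naᵢ) = Kₒ + α·Naₒ → α = (0.19424·111.0 − 5.02) / (120.0 − 0.19424·23.8)
α = (21.56 − 5.02) / (120.0 − 4.623) = 16.54/115.4 = 0.1434

0.143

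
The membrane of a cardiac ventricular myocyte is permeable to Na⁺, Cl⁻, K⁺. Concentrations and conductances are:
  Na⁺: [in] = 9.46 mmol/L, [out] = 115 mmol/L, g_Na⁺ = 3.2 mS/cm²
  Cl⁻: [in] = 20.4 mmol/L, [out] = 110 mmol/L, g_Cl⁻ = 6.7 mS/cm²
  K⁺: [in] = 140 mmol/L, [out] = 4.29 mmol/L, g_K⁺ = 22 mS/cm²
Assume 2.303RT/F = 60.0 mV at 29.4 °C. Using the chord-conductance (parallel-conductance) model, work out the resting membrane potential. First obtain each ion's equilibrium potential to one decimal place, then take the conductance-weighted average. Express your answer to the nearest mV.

-65 mV

E_Na⁺ = (60.0/1)·log₁₀(115/9.46) = 65.1 mV
E_Cl⁻ = (60.0/-1)·log₁₀(110/20.4) = -43.9 mV
E_K⁺ = (60.0/1)·log₁₀(4.29/140) = -90.8 mV
Vm = (Σ gᵢEᵢ)/(Σ gᵢ) = (3.2·65.1 + 6.7·-43.9 + 22·-90.8) / (3.2 + 6.7 + 22)
= -2083.41 / 31.9 = -65.31 mV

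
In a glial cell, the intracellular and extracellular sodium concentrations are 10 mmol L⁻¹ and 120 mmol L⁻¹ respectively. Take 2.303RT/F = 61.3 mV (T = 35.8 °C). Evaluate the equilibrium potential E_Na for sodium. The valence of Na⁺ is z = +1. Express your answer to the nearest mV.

E = (61.3/z) · log₁₀([Na⁺]_out/[Na⁺]_in) with z = +1.
= (61.3/1) · log₁₀(120/10) = 61.30 · log₁₀(12)
= 61.30 · (1.0792) = 66.15 mV

66 mV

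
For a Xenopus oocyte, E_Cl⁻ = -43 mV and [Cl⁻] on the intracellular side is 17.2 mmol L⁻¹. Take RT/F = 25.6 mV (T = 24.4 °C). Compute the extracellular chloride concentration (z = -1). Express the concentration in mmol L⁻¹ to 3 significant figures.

Nernst: E = (25.6/-1) · ln([out]/[in]), so ln([out]/[in]) = -43.0 × -1 / 25.6 = 1.6797.
[out]/[in] = e^(1.6797) = 5.364.
[out] = 5.364 × 17.2 = 92.26 mmol L⁻¹.

92.3 mmol L⁻¹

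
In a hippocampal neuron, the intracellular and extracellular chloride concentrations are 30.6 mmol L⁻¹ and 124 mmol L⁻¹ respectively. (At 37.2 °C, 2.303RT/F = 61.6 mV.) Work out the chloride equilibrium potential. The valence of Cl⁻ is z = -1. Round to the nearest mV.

-37 mV

E = (61.6/z) · log₁₀([Cl⁻]_out/[Cl⁻]_in) with z = -1.
For an anion, dividing by z = -1 reverses the sign.
= (61.6/-1) · log₁₀(124/30.6) = -61.60 · log₁₀(4.052)
= -61.60 · (0.6077) = -37.43 mV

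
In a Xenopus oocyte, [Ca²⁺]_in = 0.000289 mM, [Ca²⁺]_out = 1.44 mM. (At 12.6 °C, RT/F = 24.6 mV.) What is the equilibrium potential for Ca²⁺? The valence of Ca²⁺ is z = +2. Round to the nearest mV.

105 mV

E = (24.6/z) · ln([Ca²⁺]_out/[Ca²⁺]_in) with z = +2.
= (24.6/2) · ln(1.44/0.000289) = 12.30 · ln(4983)
= 12.30 · (8.5137) = 104.72 mV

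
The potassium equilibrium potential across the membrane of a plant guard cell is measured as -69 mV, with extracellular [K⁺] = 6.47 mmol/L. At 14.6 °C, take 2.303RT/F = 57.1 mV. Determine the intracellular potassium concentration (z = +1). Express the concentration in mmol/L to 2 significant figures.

100 mmol/L

Nernst: E = (57.1/1) · log₁₀([out]/[in]), so log₁₀([out]/[in]) = -69.0 × 1 / 57.1 = -1.2084.
[out]/[in] = 10^(-1.2084) = 0.06189.
[in] = 6.47 / 0.06189 = 104.5 mmol/L.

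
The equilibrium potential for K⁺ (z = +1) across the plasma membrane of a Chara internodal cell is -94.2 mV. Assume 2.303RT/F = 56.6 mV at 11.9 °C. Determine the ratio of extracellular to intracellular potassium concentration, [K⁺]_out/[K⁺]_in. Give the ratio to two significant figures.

log₁₀([out]/[in]) = E·z/(56.6) = -94.2 × 1 / 56.6 = -1.6643
[out]/[in] = 10^(-1.6643) = 0.02166

0.022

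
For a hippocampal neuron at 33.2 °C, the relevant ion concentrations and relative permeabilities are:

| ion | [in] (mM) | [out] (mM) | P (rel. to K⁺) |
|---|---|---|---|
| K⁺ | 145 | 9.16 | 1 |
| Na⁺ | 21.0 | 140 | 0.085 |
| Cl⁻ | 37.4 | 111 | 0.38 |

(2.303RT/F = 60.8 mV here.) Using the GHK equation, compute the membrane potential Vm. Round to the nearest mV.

Vm = 60.8 · log₁₀[(Σ P·[cation]ₒ + Σ P·[anion]ᵢ) / (Σ P·[cation]ᵢ + Σ P·[anion]ₒ)]
Numerator = 1×9.16 + 0.085×140 + 0.38×37.4 = 35.27
Denominator = 1×145 + 0.085×21.0 + 0.38×111 = 189
Vm = 60.8 · log₁₀(0.18666) = 60.8 × (-0.7290) = -44.32 mV

-44 mV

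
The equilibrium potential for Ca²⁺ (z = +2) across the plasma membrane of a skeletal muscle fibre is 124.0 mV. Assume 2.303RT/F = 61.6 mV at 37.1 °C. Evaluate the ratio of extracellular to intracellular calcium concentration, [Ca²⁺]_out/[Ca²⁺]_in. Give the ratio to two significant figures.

log₁₀([out]/[in]) = E·z/(61.6) = 124.0 × 2 / 61.6 = 4.0260
[out]/[in] = 10^(4.0260) = 1.062e+04

11000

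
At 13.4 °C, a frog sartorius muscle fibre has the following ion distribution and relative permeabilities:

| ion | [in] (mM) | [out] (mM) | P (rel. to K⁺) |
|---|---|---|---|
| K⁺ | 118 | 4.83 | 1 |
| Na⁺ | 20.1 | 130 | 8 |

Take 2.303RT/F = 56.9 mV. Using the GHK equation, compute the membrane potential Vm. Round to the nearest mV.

33 mV

Vm = 56.9 · log₁₀[(Σ P·[cation]ₒ + Σ P·[anion]ᵢ) / (Σ P·[cation]ᵢ + Σ P·[anion]ₒ)]
Numerator = 1×4.83 + 8×130 = 1045
Denominator = 1×118 + 8×20.1 = 278.8
Vm = 56.9 · log₁₀(3.7476) = 56.9 × (0.5738) = 32.65 mV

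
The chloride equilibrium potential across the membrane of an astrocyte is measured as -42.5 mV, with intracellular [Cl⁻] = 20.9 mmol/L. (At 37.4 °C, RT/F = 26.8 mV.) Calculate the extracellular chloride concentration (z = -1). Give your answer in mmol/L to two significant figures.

100 mmol/L

Nernst: E = (26.8/-1) · ln([out]/[in]), so ln([out]/[in]) = -42.5 × -1 / 26.8 = 1.5858.
[out]/[in] = e^(1.5858) = 4.883.
[out] = 4.883 × 20.9 = 102.1 mmol/L.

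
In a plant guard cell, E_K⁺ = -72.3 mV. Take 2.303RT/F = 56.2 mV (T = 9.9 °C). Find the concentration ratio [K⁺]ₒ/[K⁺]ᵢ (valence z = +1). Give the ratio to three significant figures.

0.0517

log₁₀([out]/[in]) = E·z/(56.2) = -72.3 × 1 / 56.2 = -1.2865
[out]/[in] = 10^(-1.2865) = 0.0517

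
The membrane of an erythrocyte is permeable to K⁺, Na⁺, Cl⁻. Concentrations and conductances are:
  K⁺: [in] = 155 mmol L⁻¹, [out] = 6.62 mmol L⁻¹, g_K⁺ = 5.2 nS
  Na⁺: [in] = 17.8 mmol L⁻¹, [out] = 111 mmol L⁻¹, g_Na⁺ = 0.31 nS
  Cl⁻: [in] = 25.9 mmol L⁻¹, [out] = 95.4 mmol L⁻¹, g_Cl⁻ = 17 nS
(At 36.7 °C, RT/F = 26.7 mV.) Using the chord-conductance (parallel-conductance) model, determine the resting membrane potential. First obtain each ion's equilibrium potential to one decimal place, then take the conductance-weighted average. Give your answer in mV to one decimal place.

-45.1 mV

E_K⁺ = (26.7/1)·ln(6.62/155) = -84.2 mV
E_Na⁺ = (26.7/1)·ln(111/17.8) = 48.9 mV
E_Cl⁻ = (26.7/-1)·ln(95.4/25.9) = -34.8 mV
Vm = (Σ gᵢEᵢ)/(Σ gᵢ) = (5.2·-84.2 + 0.31·48.9 + 17·-34.8) / (5.2 + 0.31 + 17)
= -1014.28 / 22.51 = -45.06 mV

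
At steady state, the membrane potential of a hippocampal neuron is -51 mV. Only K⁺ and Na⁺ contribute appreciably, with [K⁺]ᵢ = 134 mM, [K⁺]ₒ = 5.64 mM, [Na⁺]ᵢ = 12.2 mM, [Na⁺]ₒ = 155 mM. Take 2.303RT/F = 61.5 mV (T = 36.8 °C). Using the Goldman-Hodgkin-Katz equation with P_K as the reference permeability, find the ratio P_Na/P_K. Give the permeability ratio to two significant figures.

Let α = P_Na/P_K. GHK: Vm = 61.5·log₁₀[(Kₒ + α·Naₒ)/(Kᵢ + α·Naᵢ)].
10^(Vm/61.5) = 10^(-51.0/61.5) = 0.14816
So 0.14816·(Kᵢ + α·Naᵢ) = Kₒ + α·Naₒ → α = (0.14816·134.0 − 5.64) / (155.0 − 0.14816·12.2)
α = (19.85 − 5.64) / (155.0 − 1.808) = 14.21/153.2 = 0.09278

0.093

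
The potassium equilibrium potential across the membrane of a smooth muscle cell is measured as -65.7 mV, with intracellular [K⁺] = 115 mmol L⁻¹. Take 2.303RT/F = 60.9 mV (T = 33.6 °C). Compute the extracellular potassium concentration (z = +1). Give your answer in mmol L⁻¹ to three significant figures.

Nernst: E = (60.9/1) · log₁₀([out]/[in]), so log₁₀([out]/[in]) = -65.7 × 1 / 60.9 = -1.0788.
[out]/[in] = 10^(-1.0788) = 0.0834.
[out] = 0.0834 × 115 = 9.591 mmol L⁻¹.

9.59 mmol L⁻¹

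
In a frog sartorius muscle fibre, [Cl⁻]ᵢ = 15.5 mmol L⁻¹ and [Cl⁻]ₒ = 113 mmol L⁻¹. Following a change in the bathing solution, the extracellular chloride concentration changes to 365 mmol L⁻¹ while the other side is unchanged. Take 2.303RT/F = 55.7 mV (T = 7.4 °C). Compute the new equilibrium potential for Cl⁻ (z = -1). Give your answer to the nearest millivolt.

-76 mV

After the shift: [Cl⁻]_out = 365, [Cl⁻]_in = 15.5 mmol L⁻¹.
E_new = (55.7/-1)·log₁₀(365/15.5) = -55.70 · (1.3720) = -76.42 mV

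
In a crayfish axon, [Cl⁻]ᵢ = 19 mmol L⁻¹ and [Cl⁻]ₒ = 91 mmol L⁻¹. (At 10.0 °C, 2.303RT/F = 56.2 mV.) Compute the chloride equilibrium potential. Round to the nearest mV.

E = (56.2/z) · log₁₀([Cl⁻]_out/[Cl⁻]_in) with z = -1.
For an anion, dividing by z = -1 reverses the sign.
= (56.2/-1) · log₁₀(91/19) = -56.20 · log₁₀(4.789)
= -56.20 · (0.6803) = -38.23 mV

-38 mV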